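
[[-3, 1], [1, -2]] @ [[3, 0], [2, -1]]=[[-7, -1], [-1, 2]]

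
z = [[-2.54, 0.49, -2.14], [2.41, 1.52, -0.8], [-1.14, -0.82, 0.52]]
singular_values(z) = [3.88, 2.69, 0.0]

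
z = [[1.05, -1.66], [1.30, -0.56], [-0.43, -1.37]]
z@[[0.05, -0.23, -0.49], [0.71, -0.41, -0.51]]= [[-1.13, 0.44, 0.33], [-0.33, -0.07, -0.35], [-0.99, 0.66, 0.91]]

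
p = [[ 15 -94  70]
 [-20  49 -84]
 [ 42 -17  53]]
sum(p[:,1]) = -62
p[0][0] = 15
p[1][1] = 49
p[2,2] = 53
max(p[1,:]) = 49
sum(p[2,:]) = 78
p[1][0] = -20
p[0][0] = 15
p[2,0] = 42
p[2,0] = 42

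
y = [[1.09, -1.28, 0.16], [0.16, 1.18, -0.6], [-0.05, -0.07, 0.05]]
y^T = [[1.09, 0.16, -0.05], [-1.28, 1.18, -0.07], [0.16, -0.6, 0.05]]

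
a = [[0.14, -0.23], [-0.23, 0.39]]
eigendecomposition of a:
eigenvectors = [[-0.86, 0.51], [-0.51, -0.86]]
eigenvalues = [0.0, 0.53]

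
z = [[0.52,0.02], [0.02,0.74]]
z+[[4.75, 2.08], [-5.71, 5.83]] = [[5.27,2.1], [-5.69,6.57]]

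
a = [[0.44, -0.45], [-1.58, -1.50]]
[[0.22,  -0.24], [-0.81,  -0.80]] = a @ [[0.51, 0.0], [0.0, 0.53]]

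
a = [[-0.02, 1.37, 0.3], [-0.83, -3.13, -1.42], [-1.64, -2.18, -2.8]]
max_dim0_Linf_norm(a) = 3.13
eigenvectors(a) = [[0.26, -0.84, 0.54], [-0.67, -0.03, -0.69], [-0.69, 0.54, 0.48]]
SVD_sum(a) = [[0.39, 0.89, 0.69],[-1.13, -2.57, -1.97],[-1.24, -2.83, -2.17]] + [[-0.31, 0.48, -0.45], [0.36, -0.55, 0.52], [-0.42, 0.65, -0.61]] + [[-0.1, -0.01, 0.06], [-0.06, -0.00, 0.04], [0.02, 0.00, -0.01]]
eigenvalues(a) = [-4.28, -0.17, -1.5]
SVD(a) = [[0.23, 0.49, -0.84],[-0.65, -0.56, -0.5],[-0.72, 0.67, 0.19]] @ diag([5.246238342359392, 1.486079985438807, 0.1415963701384013]) @ [[0.33,0.75,0.57], [-0.43,0.66,-0.62], [0.84,0.04,-0.54]]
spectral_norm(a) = 5.25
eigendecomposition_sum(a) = [[0.53, 1.01, 0.86], [-1.33, -2.54, -2.18], [-1.39, -2.64, -2.26]] + [[-0.15, -0.09, 0.03],[-0.00, -0.00, 0.00],[0.1, 0.06, -0.02]] + [[-0.40, 0.46, -0.59], [0.51, -0.58, 0.76], [-0.35, 0.40, -0.52]]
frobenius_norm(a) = 5.45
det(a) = -1.10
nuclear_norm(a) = 6.87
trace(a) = -5.95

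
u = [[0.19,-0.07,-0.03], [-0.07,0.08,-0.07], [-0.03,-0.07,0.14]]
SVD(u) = [[-0.88, -0.28, 0.37], [0.46, -0.4, 0.79], [-0.07, 0.87, 0.49]] @ diag([0.2242750500899798, 0.18217603326951595, 0.0035489166405041927]) @ [[-0.88, 0.46, -0.07], [-0.28, -0.40, 0.87], [0.37, 0.79, 0.49]]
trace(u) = 0.41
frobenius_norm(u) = 0.29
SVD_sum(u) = [[0.18, -0.09, 0.01],  [-0.09, 0.05, -0.01],  [0.01, -0.01, 0.0]] + [[0.01, 0.02, -0.04], [0.02, 0.03, -0.06], [-0.04, -0.06, 0.14]] + [[0.00, 0.0, 0.0], [0.0, 0.0, 0.00], [0.00, 0.0, 0.00]]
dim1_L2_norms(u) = [0.2, 0.13, 0.16]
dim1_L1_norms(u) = [0.29, 0.22, 0.24]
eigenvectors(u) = [[-0.37, -0.88, -0.28], [-0.79, 0.46, -0.4], [-0.49, -0.07, 0.87]]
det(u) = 0.00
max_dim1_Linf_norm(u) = 0.19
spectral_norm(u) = 0.22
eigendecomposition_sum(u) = [[0.00, 0.0, 0.00], [0.00, 0.00, 0.0], [0.00, 0.00, 0.0]] + [[0.18, -0.09, 0.01], [-0.09, 0.05, -0.01], [0.01, -0.01, 0.00]] + [[0.01, 0.02, -0.04], [0.02, 0.03, -0.06], [-0.04, -0.06, 0.14]]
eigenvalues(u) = [0.0, 0.22, 0.18]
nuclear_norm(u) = 0.41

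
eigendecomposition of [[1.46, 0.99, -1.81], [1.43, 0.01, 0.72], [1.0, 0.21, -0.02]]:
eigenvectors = [[0.44, 0.09, 0.19], [0.77, -0.9, -0.92], [0.47, -0.43, -0.34]]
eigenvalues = [1.27, 0.2, -0.02]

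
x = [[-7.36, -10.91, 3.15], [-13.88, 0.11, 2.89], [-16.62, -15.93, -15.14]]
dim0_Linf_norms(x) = [16.62, 15.93, 15.14]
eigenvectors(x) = [[-0.56+0.00j, (0.02-0.3j), (0.02+0.3j)],[0.81+0.00j, (0.01-0.25j), 0.01+0.25j],[-0.15+0.00j, 0.92+0.00j, (0.92-0j)]]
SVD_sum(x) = [[-7.4, -6.23, -4.02],  [-6.10, -5.13, -3.31],  [-19.09, -16.07, -10.38]] + [[-2.71, 0.96, 3.51],[-6.31, 2.22, 8.16],[3.07, -1.08, -3.97]] + [[2.75, -5.64, 3.66], [-1.47, 3.02, -1.96], [-0.60, 1.22, -0.79]]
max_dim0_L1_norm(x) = 37.86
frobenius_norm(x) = 33.81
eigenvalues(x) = [(9.21+0j), (-15.8+9.86j), (-15.8-9.86j)]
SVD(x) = [[-0.35, -0.36, -0.87], [-0.29, -0.84, 0.46], [-0.89, 0.41, 0.19]] @ diag([30.242931152937192, 12.583551359011121, 8.38850704677717]) @ [[0.71, 0.59, 0.38],[0.60, -0.21, -0.77],[-0.38, 0.78, -0.5]]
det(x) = 3192.36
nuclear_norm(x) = 51.21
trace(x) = -22.39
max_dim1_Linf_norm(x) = 16.62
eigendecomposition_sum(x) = [[(3.41-0j), -4.02+0.00j, -0.04+0.00j], [-4.92+0.00j, (5.81-0j), (0.05-0j)], [(0.89-0j), -1.05+0.00j, (-0.01+0j)]] + [[-5.38+2.45j,(-3.44+2.17j),1.59+2.62j], [-4.48+2.22j,(-2.85+1.93j),1.42+2.17j], [-8.76-15.73j,(-7.44-9.91j),-7.57+5.48j]] + [[-5.38-2.45j, (-3.44-2.17j), 1.59-2.62j], [-4.48-2.22j, -2.85-1.93j, 1.42-2.17j], [-8.76+15.73j, -7.44+9.91j, (-7.57-5.48j)]]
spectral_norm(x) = 30.24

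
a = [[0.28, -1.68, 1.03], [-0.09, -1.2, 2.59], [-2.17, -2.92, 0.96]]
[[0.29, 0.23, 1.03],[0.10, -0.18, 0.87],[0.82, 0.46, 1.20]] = a @ [[-0.1,0.03,0.19], [-0.23,-0.24,-0.52], [-0.07,-0.18,0.1]]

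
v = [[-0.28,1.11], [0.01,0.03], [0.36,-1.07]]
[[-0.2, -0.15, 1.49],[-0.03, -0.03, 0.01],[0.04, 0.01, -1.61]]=v @ [[-1.66, -1.56, -1.88], [-0.60, -0.53, 0.87]]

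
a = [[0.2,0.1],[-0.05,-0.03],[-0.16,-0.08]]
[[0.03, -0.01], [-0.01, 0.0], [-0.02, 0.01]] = a @ [[0.43, -0.13], [-0.55, 0.17]]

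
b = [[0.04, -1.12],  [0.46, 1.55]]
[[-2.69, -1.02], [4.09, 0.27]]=b @ [[0.71, -2.21], [2.43, 0.83]]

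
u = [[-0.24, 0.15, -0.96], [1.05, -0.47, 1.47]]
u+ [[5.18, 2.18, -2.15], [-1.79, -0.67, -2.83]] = [[4.94, 2.33, -3.11], [-0.74, -1.14, -1.36]]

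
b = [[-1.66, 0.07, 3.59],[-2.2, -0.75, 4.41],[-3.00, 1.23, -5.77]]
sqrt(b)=[[-6.56-3.16j, 3.29+1.37j, (-1.79-3.91j)], [(-15.73-4.94j), (7.43+2.14j), -5.18-6.10j], [(-0.21+2.52j), (-0.05-1.1j), (-0.37+3.12j)]]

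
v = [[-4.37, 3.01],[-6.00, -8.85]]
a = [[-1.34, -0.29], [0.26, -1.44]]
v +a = [[-5.71,2.72], [-5.74,-10.29]]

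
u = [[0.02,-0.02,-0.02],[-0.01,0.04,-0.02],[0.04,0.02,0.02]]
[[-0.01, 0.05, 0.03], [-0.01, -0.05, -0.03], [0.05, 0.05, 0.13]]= u @ [[0.78,  1.76,  2.71], [0.35,  -0.88,  0.29], [0.78,  0.04,  0.68]]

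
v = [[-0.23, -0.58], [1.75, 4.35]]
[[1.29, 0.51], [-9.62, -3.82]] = v @[[0.99, -0.49], [-2.61, -0.68]]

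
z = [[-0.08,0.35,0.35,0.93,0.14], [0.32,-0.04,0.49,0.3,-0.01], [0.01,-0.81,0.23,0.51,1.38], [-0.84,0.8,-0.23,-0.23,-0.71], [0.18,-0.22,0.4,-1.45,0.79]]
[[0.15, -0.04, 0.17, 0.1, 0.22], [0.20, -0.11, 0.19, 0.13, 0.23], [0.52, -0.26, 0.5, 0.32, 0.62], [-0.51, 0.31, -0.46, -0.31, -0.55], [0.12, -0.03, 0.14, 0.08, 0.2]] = z@[[0.21, -0.13, 0.18, 0.13, 0.22], [-0.13, 0.15, -0.08, -0.07, -0.06], [0.18, -0.08, 0.19, 0.12, 0.24], [0.13, -0.07, 0.12, 0.08, 0.14], [0.22, -0.06, 0.24, 0.14, 0.32]]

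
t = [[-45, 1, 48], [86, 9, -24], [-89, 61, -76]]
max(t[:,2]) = 48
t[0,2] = 48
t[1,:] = [86, 9, -24]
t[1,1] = 9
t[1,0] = 86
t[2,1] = 61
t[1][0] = 86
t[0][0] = -45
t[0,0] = -45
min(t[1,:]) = -24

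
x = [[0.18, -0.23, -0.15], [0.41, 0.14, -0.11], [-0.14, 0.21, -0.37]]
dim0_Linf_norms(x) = [0.41, 0.23, 0.37]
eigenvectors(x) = [[(-0.1-0.58j), -0.10+0.58j, (0.25+0j)], [(-0.77+0j), -0.77-0.00j, (0.01+0j)], [(-0.13+0.23j), (-0.13-0.23j), (0.97+0j)]]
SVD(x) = [[-0.41, -0.22, -0.89], [-0.9, -0.06, 0.43], [-0.14, 0.97, -0.17]] @ diag([0.47794287579672745, 0.4515160802139519, 0.27550650951181194]) @ [[-0.88,-0.13,0.45], [-0.44,0.55,-0.71], [0.15,0.83,0.54]]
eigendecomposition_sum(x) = [[(0.11+0.14j), (-0.13+0.08j), -0.03-0.04j], [0.21-0.11j, 0.07+0.18j, (-0.05+0.03j)], [-0.08j, (0.06+0.01j), (-0+0.02j)]] + [[0.11-0.14j, (-0.13-0.08j), (-0.03+0.04j)], [0.21+0.11j, 0.07-0.18j, -0.05-0.03j], [0.00+0.08j, (0.06-0.01j), -0.00-0.02j]] + [[(-0.04+0j),  (0.02+0j),  (-0.1-0j)],[(-0+0j),  0j,  (-0-0j)],[(-0.14+0j),  (0.08+0j),  (-0.37-0j)]]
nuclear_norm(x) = 1.20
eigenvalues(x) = [(0.18+0.34j), (0.18-0.34j), (-0.4+0j)]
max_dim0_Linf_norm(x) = 0.41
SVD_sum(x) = [[0.17, 0.03, -0.09],[0.38, 0.06, -0.19],[0.06, 0.01, -0.03]] + [[0.04,-0.05,0.07], [0.01,-0.01,0.02], [-0.19,0.24,-0.31]] + [[-0.04,-0.20,-0.13], [0.02,0.1,0.06], [-0.01,-0.04,-0.03]]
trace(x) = -0.05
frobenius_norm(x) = 0.71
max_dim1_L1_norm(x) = 0.72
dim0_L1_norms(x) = [0.73, 0.58, 0.63]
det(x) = -0.06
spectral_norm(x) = 0.48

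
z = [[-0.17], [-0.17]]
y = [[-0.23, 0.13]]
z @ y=[[0.04, -0.02],[0.04, -0.02]]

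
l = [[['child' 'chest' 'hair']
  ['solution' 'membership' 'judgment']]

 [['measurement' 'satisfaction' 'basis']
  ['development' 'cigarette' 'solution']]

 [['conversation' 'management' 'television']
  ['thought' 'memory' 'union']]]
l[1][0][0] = 'measurement'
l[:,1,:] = [['solution', 'membership', 'judgment'], ['development', 'cigarette', 'solution'], ['thought', 'memory', 'union']]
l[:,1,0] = ['solution', 'development', 'thought']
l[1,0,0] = 'measurement'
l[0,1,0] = 'solution'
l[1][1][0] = 'development'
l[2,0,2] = 'television'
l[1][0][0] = 'measurement'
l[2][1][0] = 'thought'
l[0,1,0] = 'solution'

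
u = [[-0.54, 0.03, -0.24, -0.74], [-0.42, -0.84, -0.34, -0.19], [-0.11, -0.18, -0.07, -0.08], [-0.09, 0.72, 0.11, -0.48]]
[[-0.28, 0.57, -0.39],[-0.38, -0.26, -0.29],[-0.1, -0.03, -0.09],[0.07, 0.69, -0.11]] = u @ [[0.34, -0.64, -0.22], [0.31, 0.68, 0.33], [-0.2, 0.05, -0.1], [0.21, -0.29, 0.74]]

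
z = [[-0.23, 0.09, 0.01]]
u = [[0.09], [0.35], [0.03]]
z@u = [[0.01]]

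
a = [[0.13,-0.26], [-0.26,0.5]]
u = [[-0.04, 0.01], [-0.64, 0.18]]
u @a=[[-0.01, 0.02], [-0.13, 0.26]]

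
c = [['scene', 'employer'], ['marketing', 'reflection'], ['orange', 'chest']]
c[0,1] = 'employer'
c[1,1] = 'reflection'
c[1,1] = 'reflection'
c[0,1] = 'employer'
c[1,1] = 'reflection'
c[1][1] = 'reflection'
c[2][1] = 'chest'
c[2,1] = 'chest'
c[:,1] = ['employer', 'reflection', 'chest']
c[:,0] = ['scene', 'marketing', 'orange']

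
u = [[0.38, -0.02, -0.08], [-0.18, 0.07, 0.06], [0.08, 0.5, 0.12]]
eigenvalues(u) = [0.44, -0.02, 0.14]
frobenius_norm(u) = 0.68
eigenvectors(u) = [[0.75, 0.18, 0.32], [-0.44, -0.29, -0.01], [-0.49, 0.94, 0.95]]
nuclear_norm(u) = 0.96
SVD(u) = [[-0.02, 0.89, -0.45],[-0.11, -0.45, -0.89],[-0.99, 0.03, 0.11]] @ diag([0.5235934695958542, 0.4344272087329396, 0.004783190261972297]) @ [[-0.13, -0.96, -0.24], [0.97, -0.07, -0.22], [-0.19, 0.26, -0.95]]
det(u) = -0.00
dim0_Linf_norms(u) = [0.38, 0.5, 0.12]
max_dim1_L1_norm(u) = 0.7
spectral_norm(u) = 0.52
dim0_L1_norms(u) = [0.64, 0.59, 0.26]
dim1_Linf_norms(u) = [0.38, 0.18, 0.5]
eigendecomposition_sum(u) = [[0.29, -0.15, -0.10], [-0.17, 0.09, 0.06], [-0.19, 0.10, 0.07]] + [[0.0, 0.01, -0.0], [-0.01, -0.01, 0.0], [0.02, 0.05, -0.01]] + [[0.08, 0.12, 0.02],[-0.0, -0.0, -0.00],[0.25, 0.36, 0.06]]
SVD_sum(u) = [[0.0, 0.01, 0.0], [0.01, 0.06, 0.01], [0.07, 0.50, 0.12]] + [[0.38, -0.03, -0.08], [-0.19, 0.01, 0.04], [0.01, -0.0, -0.00]] + [[0.00, -0.0, 0.0], [0.00, -0.0, 0.0], [-0.00, 0.0, -0.00]]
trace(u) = 0.57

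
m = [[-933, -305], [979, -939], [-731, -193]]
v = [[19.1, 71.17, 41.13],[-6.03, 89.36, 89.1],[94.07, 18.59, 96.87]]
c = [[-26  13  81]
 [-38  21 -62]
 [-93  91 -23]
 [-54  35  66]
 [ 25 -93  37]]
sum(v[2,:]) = 209.53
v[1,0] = -6.03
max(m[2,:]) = -193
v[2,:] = [94.07, 18.59, 96.87]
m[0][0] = -933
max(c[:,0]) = 25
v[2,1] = 18.59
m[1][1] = -939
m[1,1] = -939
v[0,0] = 19.1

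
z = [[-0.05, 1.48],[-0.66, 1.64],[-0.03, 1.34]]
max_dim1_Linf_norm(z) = 1.64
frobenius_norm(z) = 2.67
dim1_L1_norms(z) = [1.53, 2.3, 1.37]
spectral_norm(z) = 2.63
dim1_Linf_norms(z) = [1.48, 1.64, 1.34]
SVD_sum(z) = [[-0.27,1.44], [-0.32,1.7], [-0.24,1.30]] + [[0.22, 0.04], [-0.34, -0.06], [0.21, 0.04]]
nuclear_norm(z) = 3.09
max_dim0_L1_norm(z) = 4.46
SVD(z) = [[0.56, -0.47], [0.66, 0.75], [0.50, -0.46]] @ diag([2.6262724446609824, 0.46614702231637617]) @ [[-0.18,0.98], [-0.98,-0.18]]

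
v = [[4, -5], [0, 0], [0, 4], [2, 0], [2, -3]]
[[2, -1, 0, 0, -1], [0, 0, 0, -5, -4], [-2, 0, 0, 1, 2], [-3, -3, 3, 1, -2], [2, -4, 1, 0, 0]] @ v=[[6, -7], [-18, 12], [-2, 4], [-14, 33], [8, -6]]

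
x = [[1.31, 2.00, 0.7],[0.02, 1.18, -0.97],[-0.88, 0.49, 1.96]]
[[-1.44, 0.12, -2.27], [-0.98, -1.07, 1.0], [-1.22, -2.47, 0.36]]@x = [[0.11, -3.85, -5.57],[-2.19, -2.73, 2.31],[-1.96, -5.18, 2.25]]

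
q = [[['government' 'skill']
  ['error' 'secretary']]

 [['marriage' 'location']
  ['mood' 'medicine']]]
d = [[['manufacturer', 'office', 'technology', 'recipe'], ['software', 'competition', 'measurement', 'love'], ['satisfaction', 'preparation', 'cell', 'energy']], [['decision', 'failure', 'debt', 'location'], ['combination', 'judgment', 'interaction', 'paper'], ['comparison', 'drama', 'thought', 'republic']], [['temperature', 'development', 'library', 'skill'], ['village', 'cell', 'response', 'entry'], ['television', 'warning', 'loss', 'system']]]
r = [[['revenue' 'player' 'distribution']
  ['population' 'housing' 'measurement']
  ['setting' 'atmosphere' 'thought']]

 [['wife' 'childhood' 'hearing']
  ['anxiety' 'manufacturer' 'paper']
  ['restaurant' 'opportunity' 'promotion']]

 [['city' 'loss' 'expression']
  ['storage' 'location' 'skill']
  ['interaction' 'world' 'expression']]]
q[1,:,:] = [['marriage', 'location'], ['mood', 'medicine']]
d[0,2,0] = 'satisfaction'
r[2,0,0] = 'city'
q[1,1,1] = 'medicine'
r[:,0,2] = ['distribution', 'hearing', 'expression']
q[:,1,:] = [['error', 'secretary'], ['mood', 'medicine']]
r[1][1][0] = 'anxiety'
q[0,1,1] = 'secretary'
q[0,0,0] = 'government'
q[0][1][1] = 'secretary'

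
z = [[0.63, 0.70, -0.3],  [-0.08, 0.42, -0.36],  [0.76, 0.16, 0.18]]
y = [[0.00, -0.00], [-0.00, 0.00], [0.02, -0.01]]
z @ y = [[-0.01,0.0], [-0.01,0.00], [0.00,-0.0]]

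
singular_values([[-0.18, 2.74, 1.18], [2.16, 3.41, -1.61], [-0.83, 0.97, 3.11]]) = [4.75, 4.03, 0.58]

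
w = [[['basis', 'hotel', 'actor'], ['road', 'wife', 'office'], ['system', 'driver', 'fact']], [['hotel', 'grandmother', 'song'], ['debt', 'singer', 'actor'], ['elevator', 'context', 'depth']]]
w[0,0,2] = 'actor'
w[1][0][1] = 'grandmother'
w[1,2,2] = 'depth'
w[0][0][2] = 'actor'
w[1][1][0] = 'debt'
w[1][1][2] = 'actor'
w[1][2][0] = 'elevator'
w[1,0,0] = 'hotel'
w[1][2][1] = 'context'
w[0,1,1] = 'wife'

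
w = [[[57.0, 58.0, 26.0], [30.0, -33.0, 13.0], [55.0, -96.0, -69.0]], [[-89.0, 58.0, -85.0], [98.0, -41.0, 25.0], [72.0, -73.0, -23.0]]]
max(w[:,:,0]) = 98.0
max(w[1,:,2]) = 25.0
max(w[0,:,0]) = 57.0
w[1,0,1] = 58.0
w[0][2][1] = -96.0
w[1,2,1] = -73.0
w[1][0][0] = -89.0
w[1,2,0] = 72.0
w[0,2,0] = 55.0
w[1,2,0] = 72.0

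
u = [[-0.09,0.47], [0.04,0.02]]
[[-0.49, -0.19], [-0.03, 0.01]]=u @ [[-0.13, 0.52],[-1.06, -0.31]]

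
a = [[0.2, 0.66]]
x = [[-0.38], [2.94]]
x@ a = [[-0.08,-0.25],[0.59,1.94]]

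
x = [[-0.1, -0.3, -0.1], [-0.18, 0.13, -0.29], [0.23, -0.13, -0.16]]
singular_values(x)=[0.37, 0.37, 0.26]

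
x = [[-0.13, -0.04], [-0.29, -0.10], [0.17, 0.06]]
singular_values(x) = [0.38, 0.0]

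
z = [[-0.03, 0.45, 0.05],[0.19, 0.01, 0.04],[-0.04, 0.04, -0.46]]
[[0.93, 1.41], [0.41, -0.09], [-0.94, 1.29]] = z@[[1.6,  -0.11], [1.95,  3.40], [2.07,  -2.49]]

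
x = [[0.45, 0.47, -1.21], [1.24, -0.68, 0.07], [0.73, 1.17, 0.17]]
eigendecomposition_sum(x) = [[(0.36+0.42j), (-0.03+0.31j), (-0.49+0.16j)], [0.38+0.04j, 0.14+0.17j, (-0.17+0.32j)], [0.48-0.41j, (0.36+0.04j), 0.18+0.56j]] + [[0.36-0.42j, -0.03-0.31j, (-0.49-0.16j)], [(0.38-0.04j), 0.14-0.17j, (-0.17-0.32j)], [(0.48+0.41j), (0.36-0.04j), 0.18-0.56j]] + [[-0.27+0.00j, 0.54-0.00j, (-0.23+0j)], [(0.47-0j), -0.95+0.00j, 0.40-0.00j], [(-0.23+0j), (0.46-0j), -0.19+0.00j]]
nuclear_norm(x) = 4.13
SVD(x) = [[-0.67, 0.18, -0.72], [-0.29, -0.96, 0.03], [-0.68, 0.23, 0.69]] @ diag([1.6252513786217564, 1.3951731909493763, 1.1113729003103392]) @ [[-0.71, -0.56, 0.41], [-0.67, 0.72, -0.17], [0.2, 0.40, 0.89]]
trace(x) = -0.06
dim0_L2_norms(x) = [1.51, 1.43, 1.22]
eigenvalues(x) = [(0.68+1.15j), (0.68-1.15j), (-1.41+0j)]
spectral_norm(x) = 1.63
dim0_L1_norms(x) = [2.42, 2.32, 1.45]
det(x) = -2.52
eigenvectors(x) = [[-0.00-0.60j,  (-0+0.6j),  0.45+0.00j], [-0.29-0.30j,  -0.29+0.30j,  -0.80+0.00j], [(-0.68+0j),  (-0.68-0j),  0.39+0.00j]]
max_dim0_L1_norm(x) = 2.42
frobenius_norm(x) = 2.41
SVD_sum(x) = [[0.78, 0.61, -0.45], [0.34, 0.27, -0.20], [0.79, 0.63, -0.46]] + [[-0.17, 0.18, -0.04], [0.89, -0.96, 0.23], [-0.22, 0.24, -0.06]] + [[-0.16, -0.32, -0.72], [0.01, 0.02, 0.03], [0.15, 0.31, 0.69]]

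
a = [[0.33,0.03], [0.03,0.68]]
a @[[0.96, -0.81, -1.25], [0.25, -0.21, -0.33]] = [[0.32, -0.27, -0.42], [0.20, -0.17, -0.26]]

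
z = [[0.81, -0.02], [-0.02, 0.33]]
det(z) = 0.27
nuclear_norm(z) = 1.14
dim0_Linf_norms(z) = [0.81, 0.33]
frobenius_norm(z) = 0.88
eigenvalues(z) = [0.81, 0.33]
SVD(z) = [[-1.00,0.04], [0.04,1.0]] @ diag([0.810831891575846, 0.3291681084241541]) @ [[-1.00,0.04], [0.04,1.0]]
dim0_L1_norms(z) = [0.83, 0.35]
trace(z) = 1.14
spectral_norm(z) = 0.81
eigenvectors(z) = [[1.00, 0.04],[-0.04, 1.0]]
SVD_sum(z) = [[0.81, -0.03], [-0.03, 0.0]] + [[0.0,  0.01], [0.01,  0.33]]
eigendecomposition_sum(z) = [[0.81, -0.03], [-0.03, 0.0]] + [[0.00, 0.01], [0.01, 0.33]]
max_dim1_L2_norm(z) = 0.81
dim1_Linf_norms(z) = [0.81, 0.33]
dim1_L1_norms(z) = [0.83, 0.35]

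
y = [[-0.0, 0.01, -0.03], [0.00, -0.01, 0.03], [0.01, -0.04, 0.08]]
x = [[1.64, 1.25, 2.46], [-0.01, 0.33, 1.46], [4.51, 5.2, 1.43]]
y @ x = [[-0.14, -0.15, -0.03], [0.14, 0.15, 0.03], [0.38, 0.42, 0.08]]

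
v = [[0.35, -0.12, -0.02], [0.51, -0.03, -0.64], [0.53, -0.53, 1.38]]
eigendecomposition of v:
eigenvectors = [[0.31, 0.47, 0.02],[0.92, 0.87, -0.36],[0.23, 0.17, 0.93]]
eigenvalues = [-0.02, 0.12, 1.6]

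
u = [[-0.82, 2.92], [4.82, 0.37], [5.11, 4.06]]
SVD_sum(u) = [[0.62, 0.34],[3.83, 2.14],[5.62, 3.14]] + [[-1.44, 2.58], [0.99, -1.77], [-0.51, 0.92]]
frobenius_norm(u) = 8.67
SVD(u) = [[0.09, -0.79], [0.56, 0.54], [0.82, -0.28]] @ diag([7.826093033646934, 3.7304246177483487]) @ [[0.87,0.49], [0.49,-0.87]]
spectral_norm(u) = 7.83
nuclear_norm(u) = 11.56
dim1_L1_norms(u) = [3.74, 5.19, 9.17]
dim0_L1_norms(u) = [10.75, 7.35]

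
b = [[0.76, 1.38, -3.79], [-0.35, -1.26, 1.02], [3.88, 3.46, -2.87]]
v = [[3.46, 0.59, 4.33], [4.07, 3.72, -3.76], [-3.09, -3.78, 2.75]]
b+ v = [[4.22, 1.97, 0.54], [3.72, 2.46, -2.74], [0.79, -0.32, -0.12]]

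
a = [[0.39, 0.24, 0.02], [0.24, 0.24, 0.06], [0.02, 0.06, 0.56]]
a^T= [[0.39, 0.24, 0.02], [0.24, 0.24, 0.06], [0.02, 0.06, 0.56]]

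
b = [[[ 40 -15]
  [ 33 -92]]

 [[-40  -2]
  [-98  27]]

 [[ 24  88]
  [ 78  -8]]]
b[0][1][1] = -92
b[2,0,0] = 24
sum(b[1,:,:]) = -113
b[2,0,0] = 24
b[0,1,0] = 33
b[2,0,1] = 88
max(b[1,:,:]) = 27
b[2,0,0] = 24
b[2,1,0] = 78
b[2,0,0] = 24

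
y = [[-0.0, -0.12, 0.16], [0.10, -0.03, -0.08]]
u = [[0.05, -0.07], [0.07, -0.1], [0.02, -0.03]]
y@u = [[-0.01, 0.01],[0.00, -0.00]]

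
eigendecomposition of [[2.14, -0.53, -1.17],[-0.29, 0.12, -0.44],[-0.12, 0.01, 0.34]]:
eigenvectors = [[0.99,  -0.28,  -0.00],  [-0.12,  -0.96,  -0.91],  [-0.06,  -0.07,  0.41]]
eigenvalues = [2.28, 0.0, 0.32]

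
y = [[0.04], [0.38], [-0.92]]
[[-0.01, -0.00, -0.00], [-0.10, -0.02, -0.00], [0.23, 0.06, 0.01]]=y @ [[-0.25, -0.06, -0.01]]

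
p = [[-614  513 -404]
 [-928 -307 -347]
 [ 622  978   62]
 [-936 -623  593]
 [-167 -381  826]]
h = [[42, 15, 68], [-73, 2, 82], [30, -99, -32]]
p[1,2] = -347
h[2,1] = -99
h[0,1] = 15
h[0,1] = 15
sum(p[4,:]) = 278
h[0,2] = 68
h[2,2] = -32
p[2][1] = 978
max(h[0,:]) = 68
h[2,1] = -99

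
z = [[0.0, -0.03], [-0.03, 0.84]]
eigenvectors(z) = [[-1.0, 0.04], [-0.04, -1.0]]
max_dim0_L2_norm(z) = 0.84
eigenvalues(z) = [-0.0, 0.84]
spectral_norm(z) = 0.84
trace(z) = 0.84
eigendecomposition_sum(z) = [[-0.00, -0.00], [-0.00, -0.00]] + [[0.00,  -0.03],[-0.03,  0.84]]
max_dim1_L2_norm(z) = 0.84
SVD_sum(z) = [[0.0, -0.03], [-0.03, 0.84]] + [[-0.00, -0.0], [-0.0, -0.0]]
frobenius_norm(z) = 0.84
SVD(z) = [[0.04, -1.0], [-1.00, -0.04]] @ diag([0.841070065428546, 0.0010700654285459897]) @ [[0.04, -1.00], [1.00, 0.04]]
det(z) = -0.00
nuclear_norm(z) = 0.84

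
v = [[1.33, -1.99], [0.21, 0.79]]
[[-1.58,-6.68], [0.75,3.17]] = v @ [[0.17, 0.71], [0.91, 3.83]]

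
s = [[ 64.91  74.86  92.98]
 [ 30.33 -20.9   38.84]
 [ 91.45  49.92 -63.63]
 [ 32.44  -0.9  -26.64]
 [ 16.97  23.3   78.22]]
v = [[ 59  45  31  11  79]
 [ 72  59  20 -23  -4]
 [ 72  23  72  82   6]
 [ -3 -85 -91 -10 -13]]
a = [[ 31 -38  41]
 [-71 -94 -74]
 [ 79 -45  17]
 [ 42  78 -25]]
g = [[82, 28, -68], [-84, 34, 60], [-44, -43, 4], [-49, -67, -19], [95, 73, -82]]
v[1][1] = 59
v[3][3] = -10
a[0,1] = -38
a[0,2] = 41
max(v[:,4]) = 79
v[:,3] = [11, -23, 82, -10]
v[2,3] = 82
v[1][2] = 20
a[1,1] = -94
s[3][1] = -0.9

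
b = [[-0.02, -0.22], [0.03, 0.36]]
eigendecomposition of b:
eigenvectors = [[-1.0, 0.52], [0.08, -0.85]]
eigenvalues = [-0.0, 0.34]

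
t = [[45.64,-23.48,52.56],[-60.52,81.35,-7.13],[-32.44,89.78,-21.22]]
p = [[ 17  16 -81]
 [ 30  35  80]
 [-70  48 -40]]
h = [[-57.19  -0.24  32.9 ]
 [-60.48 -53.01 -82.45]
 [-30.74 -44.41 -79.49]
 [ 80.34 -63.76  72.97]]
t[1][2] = -7.13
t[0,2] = 52.56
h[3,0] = 80.34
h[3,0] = 80.34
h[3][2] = 72.97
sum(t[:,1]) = 147.64999999999998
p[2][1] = 48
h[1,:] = [-60.48, -53.01, -82.45]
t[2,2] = -21.22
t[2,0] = -32.44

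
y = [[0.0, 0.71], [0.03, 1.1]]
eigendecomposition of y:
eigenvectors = [[-1.00, -0.54], [0.03, -0.84]]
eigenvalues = [-0.02, 1.12]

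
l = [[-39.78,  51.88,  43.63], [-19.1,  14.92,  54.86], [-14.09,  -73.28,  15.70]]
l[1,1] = 14.92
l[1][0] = -19.1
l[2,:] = [-14.09, -73.28, 15.7]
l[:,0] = [-39.78, -19.1, -14.09]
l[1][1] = 14.92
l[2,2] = 15.7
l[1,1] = 14.92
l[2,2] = 15.7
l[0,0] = -39.78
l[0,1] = 51.88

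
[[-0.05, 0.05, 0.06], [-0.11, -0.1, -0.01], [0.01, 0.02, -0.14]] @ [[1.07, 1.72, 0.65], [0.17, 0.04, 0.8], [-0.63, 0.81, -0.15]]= [[-0.08, -0.04, -0.0], [-0.13, -0.20, -0.15], [0.10, -0.1, 0.04]]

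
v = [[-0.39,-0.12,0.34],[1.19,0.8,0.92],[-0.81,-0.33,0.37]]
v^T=[[-0.39, 1.19, -0.81], [-0.12, 0.8, -0.33], [0.34, 0.92, 0.37]]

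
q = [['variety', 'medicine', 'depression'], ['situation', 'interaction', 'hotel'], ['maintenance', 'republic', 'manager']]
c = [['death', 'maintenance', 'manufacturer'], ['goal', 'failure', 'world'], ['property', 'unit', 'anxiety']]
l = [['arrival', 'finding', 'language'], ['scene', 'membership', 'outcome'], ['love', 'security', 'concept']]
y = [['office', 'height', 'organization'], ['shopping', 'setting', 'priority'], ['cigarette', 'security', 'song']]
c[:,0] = ['death', 'goal', 'property']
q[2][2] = 'manager'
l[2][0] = 'love'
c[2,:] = ['property', 'unit', 'anxiety']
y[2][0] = 'cigarette'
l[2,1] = 'security'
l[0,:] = ['arrival', 'finding', 'language']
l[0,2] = 'language'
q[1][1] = 'interaction'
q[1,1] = 'interaction'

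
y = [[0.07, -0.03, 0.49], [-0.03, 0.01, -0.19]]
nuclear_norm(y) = 0.54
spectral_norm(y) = 0.53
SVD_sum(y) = [[0.07, -0.03, 0.49],[-0.03, 0.01, -0.19]] + [[-0.00, -0.00, 0.00], [-0.0, -0.0, 0.0]]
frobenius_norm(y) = 0.53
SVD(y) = [[-0.93,0.36], [0.36,0.93]] @ diag([0.5319686748959652, 0.0030543296205269186]) @ [[-0.14, 0.06, -0.99], [-0.86, -0.5, 0.09]]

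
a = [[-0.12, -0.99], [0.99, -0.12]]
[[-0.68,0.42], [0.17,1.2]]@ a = [[0.50, 0.62], [1.17, -0.31]]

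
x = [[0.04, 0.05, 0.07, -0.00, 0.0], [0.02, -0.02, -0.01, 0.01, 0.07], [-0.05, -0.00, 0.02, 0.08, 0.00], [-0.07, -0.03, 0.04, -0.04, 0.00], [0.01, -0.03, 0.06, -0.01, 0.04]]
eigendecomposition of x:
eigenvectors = [[-0.01-0.49j, -0.01+0.49j, (-0.39+0j), 0.40+0.07j, 0.40-0.07j], [-0.10-0.31j, (-0.1+0.31j), 0.43+0.00j, (-0.69+0j), (-0.69-0j)], [(0.56+0j), 0.56-0.00j, 0.37+0.00j, 0.16+0.23j, 0.16-0.23j], [(0.35+0.18j), (0.35-0.18j), (-0.72+0j), 0.05+0.06j, 0.05-0.06j], [0.21-0.39j, 0.21+0.39j, (-0.11+0j), -0.20-0.48j, -0.20+0.48j]]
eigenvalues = [(0.07+0.07j), (0.07-0.07j), (-0.08+0j), (-0.01+0.05j), (-0.01-0.05j)]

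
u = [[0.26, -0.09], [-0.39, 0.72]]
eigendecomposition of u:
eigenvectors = [[-0.80,0.17], [-0.6,-0.99]]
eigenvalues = [0.19, 0.79]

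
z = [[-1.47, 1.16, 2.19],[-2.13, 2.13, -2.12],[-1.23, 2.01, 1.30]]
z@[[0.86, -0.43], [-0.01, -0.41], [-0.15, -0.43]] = [[-1.60,-0.79], [-1.54,0.95], [-1.27,-0.85]]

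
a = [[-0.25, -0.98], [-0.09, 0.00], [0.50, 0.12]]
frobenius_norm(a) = 1.14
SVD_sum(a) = [[-0.37, -0.93],[-0.01, -0.03],[0.11, 0.27]] + [[0.12, -0.05],[-0.08, 0.03],[0.39, -0.15]]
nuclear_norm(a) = 1.49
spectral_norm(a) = 1.05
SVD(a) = [[0.96,-0.28], [0.03,0.19], [-0.28,-0.94]] @ diag([1.0463915596052866, 0.447732848903022]) @ [[-0.37,-0.93],[-0.93,0.37]]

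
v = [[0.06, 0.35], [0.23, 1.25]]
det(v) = -0.01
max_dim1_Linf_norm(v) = 1.25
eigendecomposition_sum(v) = [[-0.0, 0.00], [0.0, -0.0]] + [[0.06, 0.35], [0.23, 1.25]]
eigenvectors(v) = [[-0.98,-0.27], [0.18,-0.96]]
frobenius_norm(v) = 1.32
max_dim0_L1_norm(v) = 1.6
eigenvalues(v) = [-0.0, 1.31]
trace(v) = 1.31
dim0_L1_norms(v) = [0.29, 1.6]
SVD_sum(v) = [[0.06,  0.35], [0.23,  1.25]] + [[-0.00, 0.0], [0.0, -0.00]]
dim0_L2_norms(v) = [0.24, 1.3]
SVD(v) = [[-0.27, -0.96],[-0.96, 0.27]] @ diag([1.3196524655163886, 0.004167763970984494]) @ [[-0.18,  -0.98],[0.98,  -0.18]]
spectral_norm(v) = 1.32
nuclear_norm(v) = 1.32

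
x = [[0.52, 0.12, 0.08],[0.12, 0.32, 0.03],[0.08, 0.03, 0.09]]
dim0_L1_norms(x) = [0.72, 0.47, 0.2]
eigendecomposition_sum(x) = [[0.47, 0.22, 0.09], [0.22, 0.1, 0.04], [0.09, 0.04, 0.02]] + [[0.05, -0.10, 0.0], [-0.10, 0.22, -0.01], [0.00, -0.01, 0.00]] + [[0.00, 0.00, -0.01],[0.0, 0.00, -0.00],[-0.01, -0.00, 0.07]]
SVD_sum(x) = [[0.47, 0.22, 0.09], [0.22, 0.1, 0.04], [0.09, 0.04, 0.02]] + [[0.05, -0.10, 0.00], [-0.1, 0.22, -0.01], [0.00, -0.01, 0.00]] + [[0.00,0.0,-0.01], [0.0,0.0,-0.0], [-0.01,-0.0,0.07]]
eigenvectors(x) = [[0.89, 0.42, -0.17], [0.41, -0.91, -0.04], [0.17, 0.03, 0.99]]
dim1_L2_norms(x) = [0.54, 0.34, 0.12]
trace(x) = 0.93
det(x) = 0.01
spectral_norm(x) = 0.59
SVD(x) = [[-0.89, 0.42, -0.17], [-0.41, -0.91, -0.04], [-0.17, 0.03, 0.99]] @ diag([0.5906973158578341, 0.26402698857300316, 0.07527569556916255]) @ [[-0.89, -0.41, -0.17], [0.42, -0.91, 0.03], [-0.17, -0.04, 0.99]]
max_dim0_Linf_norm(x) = 0.52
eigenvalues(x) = [0.59, 0.26, 0.08]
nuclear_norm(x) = 0.93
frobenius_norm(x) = 0.65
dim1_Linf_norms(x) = [0.52, 0.32, 0.09]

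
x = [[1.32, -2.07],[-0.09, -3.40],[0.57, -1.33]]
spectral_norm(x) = 4.27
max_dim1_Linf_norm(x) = 3.4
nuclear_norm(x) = 5.47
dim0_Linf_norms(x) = [1.32, 3.4]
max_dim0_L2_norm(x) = 4.2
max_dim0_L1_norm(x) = 6.8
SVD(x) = [[-0.54, 0.74], [-0.78, -0.62], [-0.33, 0.25]] @ diag([4.2709621473954185, 1.2033629275972877]) @ [[-0.19, 0.98],[0.98, 0.19]]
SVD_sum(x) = [[0.44, -2.24], [0.64, -3.26], [0.27, -1.39]] + [[0.88, 0.17], [-0.73, -0.14], [0.3, 0.06]]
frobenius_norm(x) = 4.44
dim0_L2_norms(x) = [1.44, 4.2]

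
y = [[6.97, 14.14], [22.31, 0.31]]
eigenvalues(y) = [21.71, -14.43]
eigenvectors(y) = [[0.69, -0.55],  [0.72, 0.83]]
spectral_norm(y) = 24.00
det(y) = -313.30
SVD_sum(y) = [[10.14, 2.85],[20.76, 5.83]] + [[-3.17, 11.29], [1.55, -5.52]]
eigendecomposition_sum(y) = [[12.86, 8.49],[13.4, 8.85]] + [[-5.89,5.65], [8.91,-8.54]]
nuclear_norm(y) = 37.05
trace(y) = 7.28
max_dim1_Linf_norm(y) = 22.31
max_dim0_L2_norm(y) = 23.37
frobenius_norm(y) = 27.32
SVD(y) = [[-0.44,-0.9], [-0.9,0.44]] @ diag([23.998180089715955, 13.055269142440553]) @ [[-0.96, -0.27], [0.27, -0.96]]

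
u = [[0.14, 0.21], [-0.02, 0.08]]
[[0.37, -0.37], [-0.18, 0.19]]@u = [[0.06, 0.05], [-0.03, -0.02]]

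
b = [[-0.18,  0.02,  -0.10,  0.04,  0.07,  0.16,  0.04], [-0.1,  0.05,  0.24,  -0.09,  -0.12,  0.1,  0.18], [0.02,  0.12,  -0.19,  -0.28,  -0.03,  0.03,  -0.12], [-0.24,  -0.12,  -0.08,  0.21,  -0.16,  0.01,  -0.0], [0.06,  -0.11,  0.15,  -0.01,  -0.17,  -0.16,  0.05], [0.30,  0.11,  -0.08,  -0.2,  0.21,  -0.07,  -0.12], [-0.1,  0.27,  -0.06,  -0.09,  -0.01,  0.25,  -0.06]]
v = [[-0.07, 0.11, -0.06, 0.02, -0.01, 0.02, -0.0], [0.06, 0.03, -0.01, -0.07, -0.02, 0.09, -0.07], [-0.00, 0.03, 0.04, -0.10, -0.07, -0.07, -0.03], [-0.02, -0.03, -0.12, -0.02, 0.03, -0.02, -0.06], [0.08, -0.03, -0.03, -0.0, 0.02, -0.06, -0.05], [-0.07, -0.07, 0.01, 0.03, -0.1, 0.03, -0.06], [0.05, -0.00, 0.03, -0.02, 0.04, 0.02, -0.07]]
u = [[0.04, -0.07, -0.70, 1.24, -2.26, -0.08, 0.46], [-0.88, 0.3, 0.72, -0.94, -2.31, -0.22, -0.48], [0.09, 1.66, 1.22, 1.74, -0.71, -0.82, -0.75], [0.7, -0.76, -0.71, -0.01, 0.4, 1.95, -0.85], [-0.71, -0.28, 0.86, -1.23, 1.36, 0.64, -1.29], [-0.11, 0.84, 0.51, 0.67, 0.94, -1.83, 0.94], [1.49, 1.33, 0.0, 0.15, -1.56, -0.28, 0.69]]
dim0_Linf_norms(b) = [0.3, 0.27, 0.24, 0.28, 0.21, 0.25, 0.18]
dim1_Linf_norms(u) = [2.26, 2.31, 1.74, 1.95, 1.36, 1.83, 1.56]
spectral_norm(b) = 0.66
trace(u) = 1.77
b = u @ v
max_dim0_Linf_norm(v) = 0.12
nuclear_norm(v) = 0.92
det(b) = 0.00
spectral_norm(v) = 0.19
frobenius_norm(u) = 7.13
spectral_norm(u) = 4.70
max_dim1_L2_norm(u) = 3.0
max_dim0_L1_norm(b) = 1.0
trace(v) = -0.04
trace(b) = -0.41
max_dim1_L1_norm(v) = 0.37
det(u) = 0.00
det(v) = 0.00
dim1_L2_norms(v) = [0.15, 0.15, 0.15, 0.14, 0.12, 0.16, 0.1]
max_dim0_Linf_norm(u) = 2.31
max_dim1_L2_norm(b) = 0.46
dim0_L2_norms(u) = [2.0, 2.45, 2.0, 2.73, 4.03, 2.89, 2.18]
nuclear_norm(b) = 2.01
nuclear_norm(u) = 15.08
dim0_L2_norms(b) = [0.45, 0.36, 0.38, 0.42, 0.34, 0.36, 0.26]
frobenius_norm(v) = 0.37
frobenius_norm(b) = 0.99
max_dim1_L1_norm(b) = 1.09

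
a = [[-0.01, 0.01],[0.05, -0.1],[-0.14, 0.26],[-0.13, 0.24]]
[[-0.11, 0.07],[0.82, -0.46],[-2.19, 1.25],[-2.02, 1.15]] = a @ [[5.35,-5.08], [-5.53,2.06]]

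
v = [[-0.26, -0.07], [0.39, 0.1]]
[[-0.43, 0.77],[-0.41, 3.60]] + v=[[-0.69,  0.70], [-0.02,  3.7]]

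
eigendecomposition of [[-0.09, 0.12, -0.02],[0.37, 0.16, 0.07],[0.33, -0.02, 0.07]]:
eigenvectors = [[0.27, 0.5, -0.19], [0.91, -0.42, 0.01], [0.32, -0.76, 0.98]]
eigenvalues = [0.29, -0.16, 0.01]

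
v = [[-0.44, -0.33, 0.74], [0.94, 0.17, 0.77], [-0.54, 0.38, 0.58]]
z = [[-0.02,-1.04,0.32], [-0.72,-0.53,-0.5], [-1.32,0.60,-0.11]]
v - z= [[-0.42,0.71,0.42],[1.66,0.70,1.27],[0.78,-0.22,0.69]]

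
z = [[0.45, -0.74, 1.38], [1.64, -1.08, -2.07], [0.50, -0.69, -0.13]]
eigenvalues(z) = [(-1.76+0j), (0.5+0.45j), (0.5-0.45j)]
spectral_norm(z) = 2.97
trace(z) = -0.76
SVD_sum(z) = [[-0.3, 0.20, 0.43], [1.53, -1.00, -2.18], [0.33, -0.21, -0.47]] + [[0.71, -0.97, 0.94], [0.08, -0.11, 0.11], [0.28, -0.37, 0.36]] + [[0.04, 0.04, 0.01], [0.03, 0.03, 0.01], [-0.10, -0.10, -0.03]]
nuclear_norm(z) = 4.78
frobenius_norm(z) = 3.40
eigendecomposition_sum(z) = [[0.11-0.00j, (-0.08+0j), (-0.2+0j)],[1.23-0.00j, -0.97+0.00j, (-2.27+0j)],[(0.49-0j), -0.38+0.00j, -0.90+0.00j]] + [[0.17+0.34j, -0.33+0.34j, (0.79-0.94j)], [0.20+0.12j, -0.06+0.29j, (0.1-0.76j)], [0.01+0.13j, -0.15+0.06j, 0.39-0.19j]] + [[(0.17-0.34j), (-0.33-0.34j), (0.79+0.94j)], [(0.2-0.12j), (-0.06-0.29j), 0.10+0.76j], [(0.01-0.13j), (-0.15-0.06j), (0.39+0.19j)]]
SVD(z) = [[0.19, 0.93, -0.32],[-0.96, 0.1, -0.26],[-0.21, 0.36, 0.91]] @ diag([2.9651522640721573, 1.6493396191396423, 0.16109274224513107]) @ [[-0.54, 0.35, 0.77],[0.47, -0.63, 0.62],[-0.7, -0.69, -0.18]]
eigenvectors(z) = [[(-0.08+0j), (-0.81+0j), -0.81-0.00j], [-0.93+0.00j, (-0.43+0.27j), (-0.43-0.27j)], [-0.37+0.00j, -0.26-0.12j, -0.26+0.12j]]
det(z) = -0.79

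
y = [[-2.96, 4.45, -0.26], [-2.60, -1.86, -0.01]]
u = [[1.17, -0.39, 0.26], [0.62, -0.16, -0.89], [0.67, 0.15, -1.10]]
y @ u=[[-0.88,0.40,-4.44],[-4.2,1.31,0.99]]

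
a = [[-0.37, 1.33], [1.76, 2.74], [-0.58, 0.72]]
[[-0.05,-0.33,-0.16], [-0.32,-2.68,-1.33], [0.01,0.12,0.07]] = a @ [[-0.09, -0.79, -0.40], [-0.06, -0.47, -0.23]]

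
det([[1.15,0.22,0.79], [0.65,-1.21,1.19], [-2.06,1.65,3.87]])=-9.858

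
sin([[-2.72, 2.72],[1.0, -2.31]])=[[0.15, -1.32], [-0.49, -0.05]]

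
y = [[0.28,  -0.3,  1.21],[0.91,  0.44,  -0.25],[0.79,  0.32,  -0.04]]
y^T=[[0.28, 0.91, 0.79], [-0.30, 0.44, 0.32], [1.21, -0.25, -0.04]]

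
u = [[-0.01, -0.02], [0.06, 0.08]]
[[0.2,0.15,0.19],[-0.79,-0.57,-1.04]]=u @ [[-0.22,1.29,-12.79],[-9.76,-8.12,-3.35]]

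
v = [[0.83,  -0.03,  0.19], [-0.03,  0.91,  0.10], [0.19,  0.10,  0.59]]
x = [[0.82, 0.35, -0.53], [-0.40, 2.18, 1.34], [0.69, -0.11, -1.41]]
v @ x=[[0.82, 0.20, -0.75],[-0.32, 1.96, 1.09],[0.52, 0.22, -0.80]]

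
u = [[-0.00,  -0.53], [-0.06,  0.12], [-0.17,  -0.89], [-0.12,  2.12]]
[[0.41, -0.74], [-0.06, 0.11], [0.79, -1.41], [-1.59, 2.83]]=u @[[-0.57, 1.01], [-0.78, 1.39]]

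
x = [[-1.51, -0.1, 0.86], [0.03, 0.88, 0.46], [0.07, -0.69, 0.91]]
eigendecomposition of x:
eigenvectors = [[-1.00+0.00j,  -0.26+0.03j,  -0.26-0.03j], [(0.01+0j),  -0.03+0.62j,  -0.03-0.62j], [0.03+0.00j,  -0.74+0.00j,  (-0.74-0j)]]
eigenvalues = [(-1.54+0j), (0.91+0.57j), (0.91-0.57j)]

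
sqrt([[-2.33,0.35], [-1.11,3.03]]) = [[(-0.02+1.52j),(0.12-0.1j)], [-0.37+0.32j,1.74-0.02j]]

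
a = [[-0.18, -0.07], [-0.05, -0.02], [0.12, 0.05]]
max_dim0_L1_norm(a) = 0.35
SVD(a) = [[-0.81, 0.57], [-0.23, -0.04], [0.54, 0.82]] @ diag([0.23894213574197848, 0.0025798773346638135]) @ [[0.93, 0.37], [-0.37, 0.93]]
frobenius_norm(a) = 0.24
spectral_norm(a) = 0.24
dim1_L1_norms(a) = [0.25, 0.07, 0.17]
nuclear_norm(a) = 0.24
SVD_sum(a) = [[-0.18, -0.07], [-0.05, -0.02], [0.12, 0.05]] + [[-0.00, 0.0], [0.0, -0.00], [-0.0, 0.00]]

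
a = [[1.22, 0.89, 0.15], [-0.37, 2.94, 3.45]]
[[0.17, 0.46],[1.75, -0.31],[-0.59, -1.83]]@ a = [[0.04,1.5,1.61], [2.25,0.65,-0.81], [-0.04,-5.91,-6.4]]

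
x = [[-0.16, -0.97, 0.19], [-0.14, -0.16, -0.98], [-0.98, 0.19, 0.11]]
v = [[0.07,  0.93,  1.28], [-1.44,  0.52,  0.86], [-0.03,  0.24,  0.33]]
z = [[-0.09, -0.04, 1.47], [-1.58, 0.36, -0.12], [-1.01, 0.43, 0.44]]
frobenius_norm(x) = 1.74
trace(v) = 0.92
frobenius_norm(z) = 2.49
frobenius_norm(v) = 2.40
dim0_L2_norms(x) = [1.0, 1.0, 1.0]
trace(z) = 0.71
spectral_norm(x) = 1.01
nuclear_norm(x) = 3.01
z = x + v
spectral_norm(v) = 2.11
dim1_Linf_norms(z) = [1.47, 1.58, 1.01]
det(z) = -0.52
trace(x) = -0.21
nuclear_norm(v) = 3.26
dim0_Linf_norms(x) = [0.98, 0.97, 0.98]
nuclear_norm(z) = 3.66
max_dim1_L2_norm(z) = 1.62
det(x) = -1.01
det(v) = -0.01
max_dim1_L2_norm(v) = 1.76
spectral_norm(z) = 1.98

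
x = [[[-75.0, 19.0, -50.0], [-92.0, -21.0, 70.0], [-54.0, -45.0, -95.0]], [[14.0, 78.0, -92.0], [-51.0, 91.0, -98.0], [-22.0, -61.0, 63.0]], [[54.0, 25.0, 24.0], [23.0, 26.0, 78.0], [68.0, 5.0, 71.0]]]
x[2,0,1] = 25.0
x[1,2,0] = -22.0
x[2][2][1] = 5.0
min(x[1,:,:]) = -98.0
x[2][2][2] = 71.0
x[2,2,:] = [68.0, 5.0, 71.0]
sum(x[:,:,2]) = -29.0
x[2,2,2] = 71.0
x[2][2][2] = 71.0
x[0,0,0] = -75.0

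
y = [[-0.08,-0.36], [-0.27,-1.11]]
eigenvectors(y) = [[0.97, 0.31], [-0.23, 0.95]]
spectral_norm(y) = 1.20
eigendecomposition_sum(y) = [[0.01, -0.00], [-0.00, 0.00]] + [[-0.09, -0.36], [-0.27, -1.11]]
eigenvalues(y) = [0.01, -1.2]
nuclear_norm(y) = 1.21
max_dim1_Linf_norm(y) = 1.11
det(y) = -0.01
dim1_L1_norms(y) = [0.44, 1.38]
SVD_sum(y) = [[-0.09,-0.36], [-0.27,-1.11]] + [[0.01, -0.0], [-0.0, 0.00]]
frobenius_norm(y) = 1.20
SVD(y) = [[-0.31, -0.95], [-0.95, 0.31]] @ diag([1.200396198069687, 0.006997689607404378]) @ [[0.23, 0.97], [-0.97, 0.23]]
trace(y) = -1.19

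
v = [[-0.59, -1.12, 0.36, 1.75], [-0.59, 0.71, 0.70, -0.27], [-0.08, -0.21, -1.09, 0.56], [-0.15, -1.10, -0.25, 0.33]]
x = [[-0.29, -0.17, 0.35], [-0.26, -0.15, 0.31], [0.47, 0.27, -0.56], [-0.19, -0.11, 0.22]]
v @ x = [[0.3,0.17,-0.37], [0.37,0.21,-0.44], [-0.54,-0.31,0.64], [0.15,0.09,-0.18]]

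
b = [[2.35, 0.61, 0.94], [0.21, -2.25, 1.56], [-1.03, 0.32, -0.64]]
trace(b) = -0.54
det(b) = -0.80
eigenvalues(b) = [1.89, 0.16, -2.59]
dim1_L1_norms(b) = [3.9, 4.02, 1.99]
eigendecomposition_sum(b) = [[2.44, 0.45, 1.18], [-0.26, -0.05, -0.13], [-1.03, -0.19, -0.5]] + [[-0.05, -0.03, -0.11], [0.05, 0.03, 0.11], [0.08, 0.05, 0.19]] + [[-0.04, 0.19, -0.13],[0.42, -2.23, 1.58],[-0.09, 0.46, -0.33]]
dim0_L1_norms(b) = [3.59, 3.18, 3.14]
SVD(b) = [[-0.62,  0.69,  0.36], [-0.67,  -0.71,  0.21], [0.4,  -0.12,  0.91]] @ diag([3.0382610468547018, 2.5787160952337653, 0.10243588896329522]) @ [[-0.66, 0.42, -0.62], [0.62, 0.77, -0.15], [-0.42, 0.48, 0.77]]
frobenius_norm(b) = 3.99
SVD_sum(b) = [[1.25, -0.79, 1.18], [1.36, -0.85, 1.27], [-0.81, 0.51, -0.76]] + [[1.11, 1.38, -0.26],[-1.14, -1.41, 0.27],[-0.19, -0.23, 0.04]] + [[-0.02, 0.02, 0.03], [-0.01, 0.01, 0.02], [-0.04, 0.05, 0.07]]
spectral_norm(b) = 3.04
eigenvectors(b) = [[-0.92, 0.46, -0.08], [0.10, -0.45, 0.98], [0.39, -0.77, -0.2]]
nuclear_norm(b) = 5.72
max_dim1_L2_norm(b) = 2.75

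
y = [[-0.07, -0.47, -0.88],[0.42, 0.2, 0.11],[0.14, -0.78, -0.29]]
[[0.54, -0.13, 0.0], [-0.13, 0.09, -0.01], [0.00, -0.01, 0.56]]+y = [[0.47, -0.60, -0.88], [0.29, 0.29, 0.1], [0.14, -0.79, 0.27]]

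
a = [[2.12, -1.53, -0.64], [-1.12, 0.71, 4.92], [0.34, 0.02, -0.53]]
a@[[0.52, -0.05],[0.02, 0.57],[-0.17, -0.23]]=[[1.18, -0.83],[-1.4, -0.67],[0.27, 0.12]]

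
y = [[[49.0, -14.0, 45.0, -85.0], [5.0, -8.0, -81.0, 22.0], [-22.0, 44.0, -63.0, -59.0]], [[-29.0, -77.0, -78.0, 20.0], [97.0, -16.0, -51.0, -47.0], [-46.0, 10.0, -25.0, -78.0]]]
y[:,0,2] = [45.0, -78.0]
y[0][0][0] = 49.0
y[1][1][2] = -51.0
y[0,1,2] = -81.0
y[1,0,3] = 20.0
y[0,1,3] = 22.0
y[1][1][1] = -16.0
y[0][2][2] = -63.0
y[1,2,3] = -78.0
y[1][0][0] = -29.0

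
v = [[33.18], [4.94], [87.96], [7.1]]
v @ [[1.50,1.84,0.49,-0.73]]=[[49.77, 61.05, 16.26, -24.22], [7.41, 9.09, 2.42, -3.61], [131.94, 161.85, 43.10, -64.21], [10.65, 13.06, 3.48, -5.18]]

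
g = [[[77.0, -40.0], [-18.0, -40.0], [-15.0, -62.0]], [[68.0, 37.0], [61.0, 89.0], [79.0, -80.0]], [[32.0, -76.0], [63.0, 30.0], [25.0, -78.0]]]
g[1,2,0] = 79.0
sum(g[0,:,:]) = -98.0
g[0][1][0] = -18.0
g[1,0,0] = 68.0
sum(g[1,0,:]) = 105.0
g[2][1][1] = 30.0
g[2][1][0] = 63.0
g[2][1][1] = 30.0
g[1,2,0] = 79.0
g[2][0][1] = -76.0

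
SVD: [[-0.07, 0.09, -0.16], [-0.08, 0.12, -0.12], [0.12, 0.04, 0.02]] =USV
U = [[-0.71, -0.12, 0.69], [-0.68, -0.14, -0.72], [0.18, -0.98, 0.02]]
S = [0.27, 0.12, 0.04]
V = [[0.46, -0.51, 0.73], [-0.82, -0.56, 0.13], [0.34, -0.66, -0.67]]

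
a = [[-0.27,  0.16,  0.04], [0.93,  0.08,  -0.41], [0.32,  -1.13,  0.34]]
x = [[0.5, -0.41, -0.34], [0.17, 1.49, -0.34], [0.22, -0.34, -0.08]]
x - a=[[0.77, -0.57, -0.38], [-0.76, 1.41, 0.07], [-0.10, 0.79, -0.42]]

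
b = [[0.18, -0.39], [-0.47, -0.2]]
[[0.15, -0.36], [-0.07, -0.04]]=b @ [[0.26, -0.26],  [-0.26, 0.80]]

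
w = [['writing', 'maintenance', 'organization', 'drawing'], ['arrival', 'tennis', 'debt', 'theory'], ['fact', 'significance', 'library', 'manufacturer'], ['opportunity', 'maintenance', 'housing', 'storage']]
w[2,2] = 'library'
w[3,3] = 'storage'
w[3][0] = 'opportunity'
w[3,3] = 'storage'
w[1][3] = 'theory'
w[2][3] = 'manufacturer'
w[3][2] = 'housing'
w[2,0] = 'fact'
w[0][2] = 'organization'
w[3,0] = 'opportunity'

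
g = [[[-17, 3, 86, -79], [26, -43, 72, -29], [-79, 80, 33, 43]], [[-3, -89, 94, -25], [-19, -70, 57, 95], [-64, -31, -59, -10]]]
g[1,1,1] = -70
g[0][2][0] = -79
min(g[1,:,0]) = -64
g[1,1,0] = -19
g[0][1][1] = -43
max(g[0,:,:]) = 86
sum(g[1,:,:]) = -124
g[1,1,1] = -70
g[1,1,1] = -70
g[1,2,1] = -31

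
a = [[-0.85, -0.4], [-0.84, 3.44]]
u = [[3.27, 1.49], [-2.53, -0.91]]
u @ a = [[-4.03,3.82], [2.91,-2.12]]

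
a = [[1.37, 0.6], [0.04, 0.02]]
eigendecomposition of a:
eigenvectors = [[1.00, -0.40], [0.03, 0.92]]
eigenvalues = [1.39, 0.0]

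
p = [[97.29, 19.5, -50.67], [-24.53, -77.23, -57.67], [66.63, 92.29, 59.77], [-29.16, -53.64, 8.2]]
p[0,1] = 19.5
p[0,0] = 97.29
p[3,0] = -29.16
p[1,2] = -57.67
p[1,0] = -24.53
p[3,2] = 8.2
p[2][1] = 92.29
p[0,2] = -50.67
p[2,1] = 92.29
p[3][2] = 8.2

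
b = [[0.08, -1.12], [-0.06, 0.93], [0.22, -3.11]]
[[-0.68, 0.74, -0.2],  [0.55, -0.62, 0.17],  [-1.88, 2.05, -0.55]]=b@[[-1.91, -1.15, 1.45], [0.47, -0.74, 0.28]]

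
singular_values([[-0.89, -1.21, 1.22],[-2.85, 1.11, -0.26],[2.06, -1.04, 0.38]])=[3.86, 1.94, 0.0]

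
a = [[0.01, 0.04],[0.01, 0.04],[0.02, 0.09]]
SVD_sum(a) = [[0.01, 0.04], [0.01, 0.04], [0.02, 0.09]] + [[0.0,  -0.0],  [0.00,  -0.00],  [-0.0,  0.0]]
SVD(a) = [[-0.38, -0.60], [-0.38, -0.60], [-0.85, 0.53]] @ diag([0.10907941643728067, 0.0012964990174715932]) @ [[-0.22, -0.97], [-0.97, 0.22]]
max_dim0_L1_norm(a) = 0.17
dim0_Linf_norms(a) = [0.02, 0.09]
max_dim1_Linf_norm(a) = 0.09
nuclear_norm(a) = 0.11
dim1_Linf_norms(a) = [0.04, 0.04, 0.09]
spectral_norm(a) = 0.11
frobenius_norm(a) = 0.11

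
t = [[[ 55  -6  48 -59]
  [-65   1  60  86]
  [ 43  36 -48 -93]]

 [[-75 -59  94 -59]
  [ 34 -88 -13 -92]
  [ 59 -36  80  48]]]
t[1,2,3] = 48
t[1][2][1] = -36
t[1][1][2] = -13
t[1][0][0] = -75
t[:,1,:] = [[-65, 1, 60, 86], [34, -88, -13, -92]]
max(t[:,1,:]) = 86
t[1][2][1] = -36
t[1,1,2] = -13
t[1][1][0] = 34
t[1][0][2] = 94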